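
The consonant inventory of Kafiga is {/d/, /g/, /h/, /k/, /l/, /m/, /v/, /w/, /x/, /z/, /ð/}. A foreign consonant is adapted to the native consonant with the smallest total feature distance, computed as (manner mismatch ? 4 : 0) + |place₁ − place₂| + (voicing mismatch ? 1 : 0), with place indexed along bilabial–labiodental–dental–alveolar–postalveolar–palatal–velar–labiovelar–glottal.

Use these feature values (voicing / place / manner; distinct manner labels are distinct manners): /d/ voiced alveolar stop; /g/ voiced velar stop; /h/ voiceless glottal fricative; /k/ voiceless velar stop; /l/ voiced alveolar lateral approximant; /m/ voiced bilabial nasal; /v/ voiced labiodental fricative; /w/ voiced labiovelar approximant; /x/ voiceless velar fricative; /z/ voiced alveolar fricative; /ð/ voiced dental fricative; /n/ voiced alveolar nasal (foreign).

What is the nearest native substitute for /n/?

/m/ is closest: same manner (nasal), place distance 3 (alveolar→bilabial), same voicing; total 3. Next closest is /d/ at distance 4.

m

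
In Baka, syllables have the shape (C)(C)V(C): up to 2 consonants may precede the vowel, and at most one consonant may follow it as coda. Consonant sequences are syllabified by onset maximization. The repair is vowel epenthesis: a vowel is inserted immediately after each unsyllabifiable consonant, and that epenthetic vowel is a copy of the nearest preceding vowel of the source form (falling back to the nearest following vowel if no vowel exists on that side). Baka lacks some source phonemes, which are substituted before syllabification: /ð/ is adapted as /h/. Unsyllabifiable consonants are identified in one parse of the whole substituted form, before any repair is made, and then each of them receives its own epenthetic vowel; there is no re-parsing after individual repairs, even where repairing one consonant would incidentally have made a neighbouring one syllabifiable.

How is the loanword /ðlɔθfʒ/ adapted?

Substitution: /ð/ → /h/, giving /hlɔθfʒ/.
Under (C)(C)V(C), the unsyllabifiable consonants are /f/, /ʒ/ (at most one coda consonant is licensed; onsets may contain at most 2 consonants).
Each unlicensed consonant becomes the onset of a new syllable: /f/ → /fɔ/, /ʒ/ → /ʒɔ/.

hlɔθfɔʒɔ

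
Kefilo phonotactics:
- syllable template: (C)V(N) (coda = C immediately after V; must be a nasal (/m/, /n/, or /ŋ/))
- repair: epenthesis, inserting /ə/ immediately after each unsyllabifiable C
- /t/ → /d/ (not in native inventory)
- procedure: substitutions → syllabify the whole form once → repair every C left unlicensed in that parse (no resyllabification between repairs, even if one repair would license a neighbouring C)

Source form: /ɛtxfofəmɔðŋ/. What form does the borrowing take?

Substitution: /t/ → /d/, giving /ɛdxfofəmɔðŋ/.
Syllabifying with onset maximization leaves /d/, /x/, /ð/, /ŋ/ stranded (only a nasal (/m/, /n/, or /ŋ/) is licensed in coda position; onsets are limited to one consonant).
Epenthesis after each stranded consonant: /d/ → /də/, /x/ → /xə/, /ð/ → /ðə/, /ŋ/ → /ŋə/.

ɛdəxəfofəmɔðəŋə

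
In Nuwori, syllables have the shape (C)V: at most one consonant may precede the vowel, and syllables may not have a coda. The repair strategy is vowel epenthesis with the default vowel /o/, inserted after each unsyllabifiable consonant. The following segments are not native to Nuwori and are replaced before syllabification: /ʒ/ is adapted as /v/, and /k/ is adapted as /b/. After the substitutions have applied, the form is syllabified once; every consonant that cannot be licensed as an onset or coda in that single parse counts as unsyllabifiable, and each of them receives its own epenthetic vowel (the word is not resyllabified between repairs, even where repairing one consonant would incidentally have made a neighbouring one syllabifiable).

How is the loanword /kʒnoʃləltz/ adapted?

Substitution: /k/ → /b/, /ʒ/ → /v/, giving /bvnoʃləltz/.
Syllabifying with onset maximization leaves /b/, /v/, /ʃ/, /l/, /t/, /z/ stranded (no codas are permitted; onsets are limited to one consonant).
Epenthesis after each stranded consonant: /b/ → /bo/, /v/ → /vo/, /ʃ/ → /ʃo/, /l/ → /lo/, /t/ → /to/, /z/ → /zo/.

bovonoʃoləlotozo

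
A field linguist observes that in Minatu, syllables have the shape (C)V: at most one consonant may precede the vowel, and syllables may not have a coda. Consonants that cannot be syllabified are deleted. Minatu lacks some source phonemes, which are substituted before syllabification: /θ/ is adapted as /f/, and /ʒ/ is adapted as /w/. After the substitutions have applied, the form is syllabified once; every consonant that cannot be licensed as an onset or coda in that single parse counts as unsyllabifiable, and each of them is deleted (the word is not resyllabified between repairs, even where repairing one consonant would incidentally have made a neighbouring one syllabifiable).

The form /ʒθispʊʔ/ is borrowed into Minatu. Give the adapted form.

Substitution: /ʒ/ → /w/, /θ/ → /f/, giving /wfispʊʔ/.
Syllabifying with onset maximization leaves /w/, /s/, /ʔ/ stranded (no codas are permitted; onsets are limited to one consonant).
Each unlicensed consonant is deleted: /w/, /s/, /ʔ/.

fipʊ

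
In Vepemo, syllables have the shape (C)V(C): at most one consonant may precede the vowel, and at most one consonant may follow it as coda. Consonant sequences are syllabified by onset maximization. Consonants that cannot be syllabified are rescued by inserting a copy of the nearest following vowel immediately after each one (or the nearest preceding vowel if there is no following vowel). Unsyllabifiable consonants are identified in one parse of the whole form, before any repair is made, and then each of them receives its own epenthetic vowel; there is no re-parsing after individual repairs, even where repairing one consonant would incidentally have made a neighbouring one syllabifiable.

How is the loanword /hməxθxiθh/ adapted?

həməxθixiθhi

Under (C)V(C), the unsyllabifiable consonants are /h/, /θ/, /h/ (at most one coda consonant is licensed; onsets are limited to one consonant).
Inserting the epenthetic vowel yields /h/ → /hə/, /θ/ → /θi/, /h/ → /hi/.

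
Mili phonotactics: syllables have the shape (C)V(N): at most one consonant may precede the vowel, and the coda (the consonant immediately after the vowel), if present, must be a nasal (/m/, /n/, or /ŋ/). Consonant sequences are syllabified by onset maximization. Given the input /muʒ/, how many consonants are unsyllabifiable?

1

Syllabifying with onset maximization leaves /ʒ/ stranded (only a nasal (/m/, /n/, or /ŋ/) is licensed in coda position; onsets are limited to one consonant).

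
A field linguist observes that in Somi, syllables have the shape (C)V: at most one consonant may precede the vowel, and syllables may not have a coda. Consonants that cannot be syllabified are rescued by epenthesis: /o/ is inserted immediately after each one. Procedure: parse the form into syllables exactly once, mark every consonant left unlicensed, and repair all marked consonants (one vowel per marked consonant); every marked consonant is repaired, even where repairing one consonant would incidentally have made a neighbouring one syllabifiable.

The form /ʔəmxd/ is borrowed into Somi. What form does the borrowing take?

The consonants /m/, /x/, /d/ cannot be parsed into a legal (C)V syllable (no codas are permitted; onsets are limited to one consonant).
Each unlicensed consonant becomes the onset of a new syllable: /m/ → /mo/, /x/ → /xo/, /d/ → /do/.

ʔəmoxodo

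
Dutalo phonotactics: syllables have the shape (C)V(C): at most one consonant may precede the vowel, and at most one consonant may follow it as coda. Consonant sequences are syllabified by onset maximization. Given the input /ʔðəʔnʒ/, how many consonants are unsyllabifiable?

3

Under (C)V(C), the unsyllabifiable consonants are /ʔ/, /n/, /ʒ/ (at most one coda consonant is licensed; onsets are limited to one consonant).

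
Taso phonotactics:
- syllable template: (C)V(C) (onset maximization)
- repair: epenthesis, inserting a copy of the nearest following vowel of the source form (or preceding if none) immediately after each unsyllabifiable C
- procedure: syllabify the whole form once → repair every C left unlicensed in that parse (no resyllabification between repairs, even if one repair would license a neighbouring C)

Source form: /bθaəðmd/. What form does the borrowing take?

baθaəðmədə

Under (C)V(C), the unsyllabifiable consonants are /b/, /m/, /d/ (at most one coda consonant is licensed; onsets are limited to one consonant).
Each unlicensed consonant becomes the onset of a new syllable: /b/ → /ba/, /m/ → /mə/, /d/ → /də/.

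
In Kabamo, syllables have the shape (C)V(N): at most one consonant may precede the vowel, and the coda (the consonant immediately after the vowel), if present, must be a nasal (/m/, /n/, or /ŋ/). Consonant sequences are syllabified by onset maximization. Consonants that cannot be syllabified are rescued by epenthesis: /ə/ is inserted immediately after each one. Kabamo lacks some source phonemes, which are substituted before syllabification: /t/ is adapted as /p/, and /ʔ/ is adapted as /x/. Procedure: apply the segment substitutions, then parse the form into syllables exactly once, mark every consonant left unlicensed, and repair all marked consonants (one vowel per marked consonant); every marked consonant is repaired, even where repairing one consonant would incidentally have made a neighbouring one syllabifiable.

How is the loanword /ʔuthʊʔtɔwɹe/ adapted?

Substitution: /ʔ/ → /x/, /t/ → /p/, giving /xuphʊxpɔwɹe/.
Syllabifying with onset maximization leaves /p/, /x/, /w/ stranded (only a nasal (/m/, /n/, or /ŋ/) is licensed in coda position; onsets are limited to one consonant).
Epenthesis after each stranded consonant: /p/ → /pə/, /x/ → /xə/, /w/ → /wə/.

xupəhʊxəpɔwəɹe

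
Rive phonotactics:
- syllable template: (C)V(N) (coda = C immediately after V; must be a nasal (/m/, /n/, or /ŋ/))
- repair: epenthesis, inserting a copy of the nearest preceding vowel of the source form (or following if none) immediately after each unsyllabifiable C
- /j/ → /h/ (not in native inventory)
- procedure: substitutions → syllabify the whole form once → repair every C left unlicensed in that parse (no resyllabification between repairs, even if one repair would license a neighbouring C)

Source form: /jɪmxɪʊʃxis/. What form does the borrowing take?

Substitution: /j/ → /h/, giving /hɪmxɪʊʃxis/.
Syllabifying with onset maximization leaves /ʃ/, /s/ stranded (only a nasal (/m/, /n/, or /ŋ/) is licensed in coda position; onsets are limited to one consonant).
Each unlicensed consonant becomes the onset of a new syllable: /ʃ/ → /ʃʊ/, /s/ → /si/.

hɪmxɪʊʃʊxisi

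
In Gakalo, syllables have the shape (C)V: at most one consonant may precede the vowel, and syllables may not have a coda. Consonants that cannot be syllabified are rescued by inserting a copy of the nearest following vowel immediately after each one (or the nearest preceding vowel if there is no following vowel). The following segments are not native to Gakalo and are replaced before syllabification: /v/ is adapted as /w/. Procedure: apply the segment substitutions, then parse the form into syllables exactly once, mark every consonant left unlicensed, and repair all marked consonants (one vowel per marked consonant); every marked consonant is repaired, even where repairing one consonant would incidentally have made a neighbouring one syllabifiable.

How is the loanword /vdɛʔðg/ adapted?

wɛdɛʔɛðɛgɛ

Substitution: /v/ → /w/, giving /wdɛʔðg/.
The consonants /w/, /ʔ/, /ð/, /g/ cannot be parsed into a legal (C)V syllable (no codas are permitted; onsets are limited to one consonant).
Each unlicensed consonant becomes the onset of a new syllable: /w/ → /wɛ/, /ʔ/ → /ʔɛ/, /ð/ → /ðɛ/, /g/ → /gɛ/.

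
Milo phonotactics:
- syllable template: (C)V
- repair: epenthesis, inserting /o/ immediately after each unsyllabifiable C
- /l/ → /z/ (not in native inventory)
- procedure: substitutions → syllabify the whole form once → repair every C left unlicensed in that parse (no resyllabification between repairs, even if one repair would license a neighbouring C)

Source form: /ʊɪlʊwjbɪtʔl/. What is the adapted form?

ʊɪzʊwojobɪtoʔozo

Substitution: /l/ → /z/, giving /ʊɪzʊwjbɪtʔz/.
Under (C)V, the unsyllabifiable consonants are /w/, /j/, /t/, /ʔ/, /z/ (no codas are permitted; onsets are limited to one consonant).
Inserting the epenthetic vowel yields /w/ → /wo/, /j/ → /jo/, /t/ → /to/, /ʔ/ → /ʔo/, /z/ → /zo/.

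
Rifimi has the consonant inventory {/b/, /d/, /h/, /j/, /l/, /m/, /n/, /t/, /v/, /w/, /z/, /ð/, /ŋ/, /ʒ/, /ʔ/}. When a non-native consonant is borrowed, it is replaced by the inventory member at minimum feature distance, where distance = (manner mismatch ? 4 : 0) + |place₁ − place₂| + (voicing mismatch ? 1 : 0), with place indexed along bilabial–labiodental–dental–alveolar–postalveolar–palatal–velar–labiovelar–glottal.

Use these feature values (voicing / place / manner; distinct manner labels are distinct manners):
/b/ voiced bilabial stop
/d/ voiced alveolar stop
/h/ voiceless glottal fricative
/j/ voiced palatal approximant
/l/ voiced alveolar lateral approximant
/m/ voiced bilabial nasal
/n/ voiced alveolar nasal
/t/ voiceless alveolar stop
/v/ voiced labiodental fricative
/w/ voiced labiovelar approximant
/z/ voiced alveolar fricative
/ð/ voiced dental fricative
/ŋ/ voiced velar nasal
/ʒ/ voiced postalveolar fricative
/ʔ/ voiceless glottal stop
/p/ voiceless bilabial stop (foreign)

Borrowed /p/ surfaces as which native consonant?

/b/ is closest: same manner (stop), place distance 0 (bilabial→bilabial), voicing differs (+1); total 1. Next closest is /t/ at distance 3.

b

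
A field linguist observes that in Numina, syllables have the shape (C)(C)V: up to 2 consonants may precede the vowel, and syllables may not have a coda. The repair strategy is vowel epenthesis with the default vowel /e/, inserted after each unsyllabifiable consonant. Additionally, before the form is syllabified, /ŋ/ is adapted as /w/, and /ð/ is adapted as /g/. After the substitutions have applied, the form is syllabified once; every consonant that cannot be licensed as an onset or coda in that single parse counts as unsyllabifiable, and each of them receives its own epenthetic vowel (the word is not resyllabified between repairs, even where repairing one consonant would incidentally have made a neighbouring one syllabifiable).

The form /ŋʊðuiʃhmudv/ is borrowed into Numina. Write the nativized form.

wʊguiʃehmudeve

Substitution: /ŋ/ → /w/, /ð/ → /g/, giving /wʊguiʃhmudv/.
The consonants /ʃ/, /d/, /v/ cannot be parsed into a legal (C)(C)V syllable (no codas are permitted; onsets may contain at most 2 consonants).
Each unlicensed consonant becomes the onset of a new syllable: /ʃ/ → /ʃe/, /d/ → /de/, /v/ → /ve/.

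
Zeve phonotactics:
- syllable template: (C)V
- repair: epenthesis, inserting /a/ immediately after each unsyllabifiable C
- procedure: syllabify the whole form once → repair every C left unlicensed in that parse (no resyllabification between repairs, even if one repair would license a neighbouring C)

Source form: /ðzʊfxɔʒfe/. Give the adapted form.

Syllabifying with onset maximization leaves /ð/, /f/, /ʒ/ stranded (no codas are permitted; onsets are limited to one consonant).
Epenthesis after each stranded consonant: /ð/ → /ða/, /f/ → /fa/, /ʒ/ → /ʒa/.

ðazʊfaxɔʒafe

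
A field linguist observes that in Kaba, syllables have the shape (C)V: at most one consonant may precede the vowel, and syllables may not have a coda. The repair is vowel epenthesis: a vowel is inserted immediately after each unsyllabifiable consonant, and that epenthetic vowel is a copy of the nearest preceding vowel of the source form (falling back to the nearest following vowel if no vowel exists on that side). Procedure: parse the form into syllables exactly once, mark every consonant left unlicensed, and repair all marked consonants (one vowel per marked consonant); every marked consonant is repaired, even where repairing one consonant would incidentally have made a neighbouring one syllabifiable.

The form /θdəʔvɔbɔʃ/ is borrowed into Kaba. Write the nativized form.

θədəʔəvɔbɔʃɔ

Syllabifying with onset maximization leaves /θ/, /ʔ/, /ʃ/ stranded (no codas are permitted; onsets are limited to one consonant).
Epenthesis after each stranded consonant: /θ/ → /θə/, /ʔ/ → /ʔə/, /ʃ/ → /ʃɔ/.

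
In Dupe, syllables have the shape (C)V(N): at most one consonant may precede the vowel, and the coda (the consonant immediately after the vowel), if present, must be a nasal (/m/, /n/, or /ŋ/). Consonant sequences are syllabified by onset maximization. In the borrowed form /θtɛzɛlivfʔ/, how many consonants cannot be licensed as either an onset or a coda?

Syllabifying with onset maximization leaves /θ/, /v/, /f/, /ʔ/ stranded (only a nasal (/m/, /n/, or /ŋ/) is licensed in coda position; onsets are limited to one consonant).

4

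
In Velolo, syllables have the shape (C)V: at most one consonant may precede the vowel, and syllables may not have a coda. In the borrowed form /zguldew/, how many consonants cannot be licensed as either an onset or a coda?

3

Syllabifying with onset maximization leaves /z/, /l/, /w/ stranded (no codas are permitted; onsets are limited to one consonant).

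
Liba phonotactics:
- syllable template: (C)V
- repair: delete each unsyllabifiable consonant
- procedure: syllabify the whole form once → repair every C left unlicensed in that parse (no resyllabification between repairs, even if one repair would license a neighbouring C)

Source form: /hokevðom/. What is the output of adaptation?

Syllabifying with onset maximization leaves /v/, /m/ stranded (no codas are permitted; onsets are limited to one consonant).
Deletion applies to /v/, /m/.

hokeðo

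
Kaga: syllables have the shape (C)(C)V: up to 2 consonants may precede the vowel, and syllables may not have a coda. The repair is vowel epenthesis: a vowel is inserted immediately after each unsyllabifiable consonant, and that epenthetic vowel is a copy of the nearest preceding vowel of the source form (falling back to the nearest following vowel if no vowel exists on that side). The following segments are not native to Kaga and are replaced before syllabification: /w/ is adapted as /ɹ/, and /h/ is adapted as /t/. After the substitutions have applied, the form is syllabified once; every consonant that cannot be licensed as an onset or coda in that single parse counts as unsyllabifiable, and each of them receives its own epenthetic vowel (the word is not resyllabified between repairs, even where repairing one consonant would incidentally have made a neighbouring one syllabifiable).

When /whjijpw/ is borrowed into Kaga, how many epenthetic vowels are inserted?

After substitution the input is /ɹtjijpɹ/.
The unsyllabifiable consonants are /ɹ/, /j/, /p/, /ɹ/; each receives one epenthetic vowel.

4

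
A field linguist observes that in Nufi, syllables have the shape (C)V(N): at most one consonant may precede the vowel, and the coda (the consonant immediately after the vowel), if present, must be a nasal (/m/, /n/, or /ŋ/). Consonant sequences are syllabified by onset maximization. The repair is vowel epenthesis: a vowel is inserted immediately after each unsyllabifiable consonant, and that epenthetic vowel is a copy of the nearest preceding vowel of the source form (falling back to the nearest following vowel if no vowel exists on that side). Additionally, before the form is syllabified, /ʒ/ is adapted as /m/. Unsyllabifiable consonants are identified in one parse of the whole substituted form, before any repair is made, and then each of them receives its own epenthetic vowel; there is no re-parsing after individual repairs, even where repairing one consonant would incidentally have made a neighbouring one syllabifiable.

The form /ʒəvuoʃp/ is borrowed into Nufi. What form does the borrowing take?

məvuoʃopo

Substitution: /ʒ/ → /m/, giving /məvuoʃp/.
Syllabifying with onset maximization leaves /ʃ/, /p/ stranded (only a nasal (/m/, /n/, or /ŋ/) is licensed in coda position; onsets are limited to one consonant).
Inserting the epenthetic vowel yields /ʃ/ → /ʃo/, /p/ → /po/.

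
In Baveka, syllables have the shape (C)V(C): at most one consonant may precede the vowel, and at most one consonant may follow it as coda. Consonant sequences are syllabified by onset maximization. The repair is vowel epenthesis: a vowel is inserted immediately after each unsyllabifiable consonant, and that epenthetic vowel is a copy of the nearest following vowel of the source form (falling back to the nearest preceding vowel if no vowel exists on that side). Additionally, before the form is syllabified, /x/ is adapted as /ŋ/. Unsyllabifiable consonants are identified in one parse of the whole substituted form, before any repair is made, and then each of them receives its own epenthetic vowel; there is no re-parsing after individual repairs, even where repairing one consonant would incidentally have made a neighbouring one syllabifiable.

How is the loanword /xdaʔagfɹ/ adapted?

Substitution: /x/ → /ŋ/, giving /ŋdaʔagfɹ/.
The consonants /ŋ/, /f/, /ɹ/ cannot be parsed into a legal (C)V(C) syllable (at most one coda consonant is licensed; onsets are limited to one consonant).
Inserting the epenthetic vowel yields /ŋ/ → /ŋa/, /f/ → /fa/, /ɹ/ → /ɹa/.

ŋadaʔagfaɹa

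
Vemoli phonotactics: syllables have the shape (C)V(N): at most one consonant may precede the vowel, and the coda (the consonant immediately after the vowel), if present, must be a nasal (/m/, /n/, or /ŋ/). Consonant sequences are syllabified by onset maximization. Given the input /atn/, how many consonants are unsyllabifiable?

2

Syllabifying with onset maximization leaves /t/, /n/ stranded (only a nasal (/m/, /n/, or /ŋ/) is licensed in coda position; onsets are limited to one consonant).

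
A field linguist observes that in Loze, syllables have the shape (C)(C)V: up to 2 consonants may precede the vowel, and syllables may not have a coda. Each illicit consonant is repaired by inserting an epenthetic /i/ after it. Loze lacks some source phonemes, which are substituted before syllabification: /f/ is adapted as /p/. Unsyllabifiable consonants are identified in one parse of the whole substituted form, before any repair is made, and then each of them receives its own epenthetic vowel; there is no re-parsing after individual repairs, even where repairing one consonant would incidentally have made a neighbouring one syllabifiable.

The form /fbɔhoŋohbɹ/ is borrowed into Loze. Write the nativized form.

Substitution: /f/ → /p/, giving /pbɔhoŋohbɹ/.
Under (C)(C)V, the unsyllabifiable consonants are /h/, /b/, /ɹ/ (no codas are permitted; onsets may contain at most 2 consonants).
Inserting the epenthetic vowel yields /h/ → /hi/, /b/ → /bi/, /ɹ/ → /ɹi/.

pbɔhoŋohibiɹi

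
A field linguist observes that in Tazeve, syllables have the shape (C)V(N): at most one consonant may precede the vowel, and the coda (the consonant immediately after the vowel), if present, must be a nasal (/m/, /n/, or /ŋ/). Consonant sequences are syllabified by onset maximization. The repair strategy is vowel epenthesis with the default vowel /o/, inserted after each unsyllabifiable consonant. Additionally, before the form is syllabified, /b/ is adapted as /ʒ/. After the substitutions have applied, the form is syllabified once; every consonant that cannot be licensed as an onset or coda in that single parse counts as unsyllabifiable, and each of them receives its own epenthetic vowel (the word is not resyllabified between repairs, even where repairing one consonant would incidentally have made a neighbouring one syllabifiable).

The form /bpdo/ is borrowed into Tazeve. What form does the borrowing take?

ʒopodo

Substitution: /b/ → /ʒ/, giving /ʒpdo/.
The consonants /ʒ/, /p/ cannot be parsed into a legal (C)V(N) syllable (only a nasal (/m/, /n/, or /ŋ/) is licensed in coda position; onsets are limited to one consonant).
Inserting the epenthetic vowel yields /ʒ/ → /ʒo/, /p/ → /po/.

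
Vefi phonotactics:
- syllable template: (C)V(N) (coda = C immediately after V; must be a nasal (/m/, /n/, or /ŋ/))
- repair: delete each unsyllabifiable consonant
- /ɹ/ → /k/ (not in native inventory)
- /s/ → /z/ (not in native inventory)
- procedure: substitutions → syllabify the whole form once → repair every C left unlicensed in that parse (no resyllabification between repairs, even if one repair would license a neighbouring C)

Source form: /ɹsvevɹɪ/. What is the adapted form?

Substitution: /ɹ/ → /k/, /s/ → /z/, giving /kzvevkɪ/.
Syllabifying with onset maximization leaves /k/, /z/, /v/ stranded (only a nasal (/m/, /n/, or /ŋ/) is licensed in coda position; onsets are limited to one consonant).
Each unlicensed consonant is deleted: /k/, /z/, /v/.

vekɪ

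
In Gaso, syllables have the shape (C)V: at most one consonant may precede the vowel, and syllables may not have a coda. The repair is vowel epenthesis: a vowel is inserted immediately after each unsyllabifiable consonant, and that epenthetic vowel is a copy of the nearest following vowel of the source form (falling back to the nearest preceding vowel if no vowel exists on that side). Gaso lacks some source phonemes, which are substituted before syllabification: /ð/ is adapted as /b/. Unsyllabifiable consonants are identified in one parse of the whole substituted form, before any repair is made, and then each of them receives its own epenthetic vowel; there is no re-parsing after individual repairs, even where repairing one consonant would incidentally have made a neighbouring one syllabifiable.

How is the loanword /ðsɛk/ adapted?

Substitution: /ð/ → /b/, giving /bsɛk/.
Under (C)V, the unsyllabifiable consonants are /b/, /k/ (no codas are permitted; onsets are limited to one consonant).
Inserting the epenthetic vowel yields /b/ → /bɛ/, /k/ → /kɛ/.

bɛsɛkɛ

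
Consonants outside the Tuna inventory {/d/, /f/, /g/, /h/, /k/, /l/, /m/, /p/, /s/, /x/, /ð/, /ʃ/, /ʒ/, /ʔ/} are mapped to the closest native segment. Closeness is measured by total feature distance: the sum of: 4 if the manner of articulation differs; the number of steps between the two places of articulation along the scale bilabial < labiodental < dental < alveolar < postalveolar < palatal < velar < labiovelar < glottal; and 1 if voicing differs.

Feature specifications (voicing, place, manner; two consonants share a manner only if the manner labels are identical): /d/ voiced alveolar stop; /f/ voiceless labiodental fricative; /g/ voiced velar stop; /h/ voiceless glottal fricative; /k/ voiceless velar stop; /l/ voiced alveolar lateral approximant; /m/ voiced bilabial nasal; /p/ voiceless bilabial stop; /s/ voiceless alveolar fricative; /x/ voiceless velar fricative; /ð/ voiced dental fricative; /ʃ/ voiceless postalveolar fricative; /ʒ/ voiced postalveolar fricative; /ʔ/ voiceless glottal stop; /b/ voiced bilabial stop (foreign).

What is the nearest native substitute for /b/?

/p/ is closest: same manner (stop), place distance 0 (bilabial→bilabial), voicing differs (+1); total 1. Next closest is /d/ at distance 3.

p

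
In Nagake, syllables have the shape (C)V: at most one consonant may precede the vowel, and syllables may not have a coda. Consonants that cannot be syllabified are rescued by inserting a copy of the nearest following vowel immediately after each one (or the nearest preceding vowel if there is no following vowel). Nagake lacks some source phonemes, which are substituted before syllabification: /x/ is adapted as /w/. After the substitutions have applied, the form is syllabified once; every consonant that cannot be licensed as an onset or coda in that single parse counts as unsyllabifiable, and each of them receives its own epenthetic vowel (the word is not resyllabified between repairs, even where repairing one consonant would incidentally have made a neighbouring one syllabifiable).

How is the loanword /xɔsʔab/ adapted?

Substitution: /x/ → /w/, giving /wɔsʔab/.
Under (C)V, the unsyllabifiable consonants are /s/, /b/ (no codas are permitted; onsets are limited to one consonant).
Epenthesis after each stranded consonant: /s/ → /sa/, /b/ → /ba/.

wɔsaʔaba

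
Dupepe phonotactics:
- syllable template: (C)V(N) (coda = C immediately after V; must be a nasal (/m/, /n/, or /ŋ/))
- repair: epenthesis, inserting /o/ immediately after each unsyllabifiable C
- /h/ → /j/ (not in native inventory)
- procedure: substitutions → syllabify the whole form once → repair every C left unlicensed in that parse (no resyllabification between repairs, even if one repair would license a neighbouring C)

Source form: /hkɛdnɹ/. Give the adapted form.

jokɛdonoɹo

Substitution: /h/ → /j/, giving /jkɛdnɹ/.
Under (C)V(N), the unsyllabifiable consonants are /j/, /d/, /n/, /ɹ/ (only a nasal (/m/, /n/, or /ŋ/) is licensed in coda position; onsets are limited to one consonant).
Epenthesis after each stranded consonant: /j/ → /jo/, /d/ → /do/, /n/ → /no/, /ɹ/ → /ɹo/.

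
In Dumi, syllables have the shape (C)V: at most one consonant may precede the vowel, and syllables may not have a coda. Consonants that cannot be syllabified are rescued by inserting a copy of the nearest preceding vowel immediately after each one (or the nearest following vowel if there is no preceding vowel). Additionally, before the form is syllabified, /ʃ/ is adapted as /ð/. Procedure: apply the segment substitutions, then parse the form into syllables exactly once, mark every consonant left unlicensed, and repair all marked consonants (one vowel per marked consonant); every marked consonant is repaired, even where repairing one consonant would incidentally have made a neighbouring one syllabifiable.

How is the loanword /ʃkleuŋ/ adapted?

ðekeleuŋu

Substitution: /ʃ/ → /ð/, giving /ðkleuŋ/.
The consonants /ð/, /k/, /ŋ/ cannot be parsed into a legal (C)V syllable (no codas are permitted; onsets are limited to one consonant).
Inserting the epenthetic vowel yields /ð/ → /ðe/, /k/ → /ke/, /ŋ/ → /ŋu/.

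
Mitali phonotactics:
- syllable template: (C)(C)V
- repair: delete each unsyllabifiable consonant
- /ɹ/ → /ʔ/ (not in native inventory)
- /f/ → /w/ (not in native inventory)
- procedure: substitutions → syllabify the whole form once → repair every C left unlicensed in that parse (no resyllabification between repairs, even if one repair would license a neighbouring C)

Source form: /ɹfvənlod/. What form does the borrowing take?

wvənlo

Substitution: /ɹ/ → /ʔ/, /f/ → /w/, giving /ʔwvənlod/.
The consonants /ʔ/, /d/ cannot be parsed into a legal (C)(C)V syllable (no codas are permitted; onsets may contain at most 2 consonants).
Each unlicensed consonant is deleted: /ʔ/, /d/.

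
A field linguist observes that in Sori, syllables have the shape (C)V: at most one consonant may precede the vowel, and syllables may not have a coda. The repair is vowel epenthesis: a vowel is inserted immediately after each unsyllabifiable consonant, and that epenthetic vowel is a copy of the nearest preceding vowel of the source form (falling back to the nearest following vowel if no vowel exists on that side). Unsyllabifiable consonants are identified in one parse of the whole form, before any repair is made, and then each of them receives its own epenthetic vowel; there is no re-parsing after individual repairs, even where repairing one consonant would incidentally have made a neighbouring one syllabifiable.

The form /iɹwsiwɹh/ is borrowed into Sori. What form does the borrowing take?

Syllabifying with onset maximization leaves /ɹ/, /w/, /w/, /ɹ/, /h/ stranded (no codas are permitted; onsets are limited to one consonant).
Epenthesis after each stranded consonant: /ɹ/ → /ɹi/, /w/ → /wi/, /w/ → /wi/, /ɹ/ → /ɹi/, /h/ → /hi/.

iɹiwisiwiɹihi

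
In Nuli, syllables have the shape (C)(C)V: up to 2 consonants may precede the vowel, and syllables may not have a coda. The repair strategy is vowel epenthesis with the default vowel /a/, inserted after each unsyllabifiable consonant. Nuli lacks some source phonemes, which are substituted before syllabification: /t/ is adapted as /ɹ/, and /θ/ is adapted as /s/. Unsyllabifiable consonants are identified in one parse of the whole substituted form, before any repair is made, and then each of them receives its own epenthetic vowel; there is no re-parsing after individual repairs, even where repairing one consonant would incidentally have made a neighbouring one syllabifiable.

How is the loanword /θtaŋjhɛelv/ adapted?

sɹaŋajhɛelava

Substitution: /θ/ → /s/, /t/ → /ɹ/, giving /sɹaŋjhɛelv/.
The consonants /ŋ/, /l/, /v/ cannot be parsed into a legal (C)(C)V syllable (no codas are permitted; onsets may contain at most 2 consonants).
Epenthesis after each stranded consonant: /ŋ/ → /ŋa/, /l/ → /la/, /v/ → /va/.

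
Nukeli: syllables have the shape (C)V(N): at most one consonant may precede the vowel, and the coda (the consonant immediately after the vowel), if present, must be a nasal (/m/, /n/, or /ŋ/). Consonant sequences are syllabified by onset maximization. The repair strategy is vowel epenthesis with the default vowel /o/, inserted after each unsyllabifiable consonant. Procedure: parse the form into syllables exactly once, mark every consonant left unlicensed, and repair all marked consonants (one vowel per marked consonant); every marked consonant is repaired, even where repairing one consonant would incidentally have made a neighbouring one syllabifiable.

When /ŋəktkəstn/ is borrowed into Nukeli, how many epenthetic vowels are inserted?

5

The unsyllabifiable consonants are /k/, /t/, /s/, /t/, /n/; each receives one epenthetic vowel.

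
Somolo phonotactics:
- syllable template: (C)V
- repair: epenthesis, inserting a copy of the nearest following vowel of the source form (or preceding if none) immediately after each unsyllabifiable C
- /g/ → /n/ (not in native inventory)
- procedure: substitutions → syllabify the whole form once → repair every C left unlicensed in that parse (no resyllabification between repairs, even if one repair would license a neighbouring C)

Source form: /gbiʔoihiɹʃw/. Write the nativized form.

Substitution: /g/ → /n/, giving /nbiʔoihiɹʃw/.
Under (C)V, the unsyllabifiable consonants are /n/, /ɹ/, /ʃ/, /w/ (no codas are permitted; onsets are limited to one consonant).
Inserting the epenthetic vowel yields /n/ → /ni/, /ɹ/ → /ɹi/, /ʃ/ → /ʃi/, /w/ → /wi/.

nibiʔoihiɹiʃiwi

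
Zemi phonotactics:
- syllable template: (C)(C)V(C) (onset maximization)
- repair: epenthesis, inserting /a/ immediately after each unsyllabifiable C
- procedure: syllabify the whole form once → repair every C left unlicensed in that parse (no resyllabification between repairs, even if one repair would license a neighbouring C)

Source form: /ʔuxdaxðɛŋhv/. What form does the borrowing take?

The consonants /h/, /v/ cannot be parsed into a legal (C)(C)V(C) syllable (at most one coda consonant is licensed; onsets may contain at most 2 consonants).
Epenthesis after each stranded consonant: /h/ → /ha/, /v/ → /va/.

ʔuxdaxðɛŋhava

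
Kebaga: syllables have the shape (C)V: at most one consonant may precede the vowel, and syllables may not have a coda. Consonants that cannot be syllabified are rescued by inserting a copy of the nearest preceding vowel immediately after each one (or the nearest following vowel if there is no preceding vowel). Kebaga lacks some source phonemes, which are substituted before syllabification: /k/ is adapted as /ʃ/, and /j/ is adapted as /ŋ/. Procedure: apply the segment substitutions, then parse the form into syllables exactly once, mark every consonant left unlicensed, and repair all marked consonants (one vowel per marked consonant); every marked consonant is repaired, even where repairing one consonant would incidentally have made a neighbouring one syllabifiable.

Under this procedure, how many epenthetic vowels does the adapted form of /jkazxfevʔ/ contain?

After substitution the input is /ŋʃazxfevʔ/.
The unsyllabifiable consonants are /ŋ/, /z/, /x/, /v/, /ʔ/; each receives one epenthetic vowel.

5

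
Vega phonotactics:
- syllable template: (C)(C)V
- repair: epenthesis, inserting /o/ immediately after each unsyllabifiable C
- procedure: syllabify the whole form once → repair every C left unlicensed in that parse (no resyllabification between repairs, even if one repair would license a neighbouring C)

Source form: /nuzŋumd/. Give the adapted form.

Syllabifying with onset maximization leaves /m/, /d/ stranded (no codas are permitted; onsets may contain at most 2 consonants).
Inserting the epenthetic vowel yields /m/ → /mo/, /d/ → /do/.

nuzŋumodo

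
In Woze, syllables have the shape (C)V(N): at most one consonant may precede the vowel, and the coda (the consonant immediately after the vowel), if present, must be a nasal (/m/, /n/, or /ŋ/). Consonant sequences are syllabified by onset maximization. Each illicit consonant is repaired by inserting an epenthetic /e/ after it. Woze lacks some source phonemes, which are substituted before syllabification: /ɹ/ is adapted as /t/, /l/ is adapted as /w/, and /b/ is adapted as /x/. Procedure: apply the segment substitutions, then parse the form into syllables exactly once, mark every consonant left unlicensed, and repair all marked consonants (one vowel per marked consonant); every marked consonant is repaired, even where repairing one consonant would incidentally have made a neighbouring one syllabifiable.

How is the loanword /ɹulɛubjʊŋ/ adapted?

tuwɛuxejʊŋ

Substitution: /ɹ/ → /t/, /l/ → /w/, /b/ → /x/, giving /tuwɛuxjʊŋ/.
Under (C)V(N), the unsyllabifiable consonants are /x/ (only a nasal (/m/, /n/, or /ŋ/) is licensed in coda position; onsets are limited to one consonant).
Each unlicensed consonant becomes the onset of a new syllable: /x/ → /xe/.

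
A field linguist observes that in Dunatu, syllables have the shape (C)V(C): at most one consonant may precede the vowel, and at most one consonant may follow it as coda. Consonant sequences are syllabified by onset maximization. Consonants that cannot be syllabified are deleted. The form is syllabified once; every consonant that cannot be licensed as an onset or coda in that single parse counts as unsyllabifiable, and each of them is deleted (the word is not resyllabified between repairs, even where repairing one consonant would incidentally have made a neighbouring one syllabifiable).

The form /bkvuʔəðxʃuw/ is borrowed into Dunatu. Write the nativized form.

vuʔəðʃuw

The consonants /b/, /k/, /x/ cannot be parsed into a legal (C)V(C) syllable (at most one coda consonant is licensed; onsets are limited to one consonant).
Deletion applies to /b/, /k/, /x/.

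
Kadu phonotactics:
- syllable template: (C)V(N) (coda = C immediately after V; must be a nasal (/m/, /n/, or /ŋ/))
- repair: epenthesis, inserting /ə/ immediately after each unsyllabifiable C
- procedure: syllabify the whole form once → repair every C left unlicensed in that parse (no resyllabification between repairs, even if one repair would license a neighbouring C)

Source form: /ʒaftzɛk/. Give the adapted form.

ʒafətəzɛkə

Syllabifying with onset maximization leaves /f/, /t/, /k/ stranded (only a nasal (/m/, /n/, or /ŋ/) is licensed in coda position; onsets are limited to one consonant).
Each unlicensed consonant becomes the onset of a new syllable: /f/ → /fə/, /t/ → /tə/, /k/ → /kə/.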